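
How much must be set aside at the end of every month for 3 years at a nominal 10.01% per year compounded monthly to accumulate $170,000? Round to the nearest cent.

Periodic rate i = 0.1001/12 = 0.00834167; n = 3 × 12 = 36 periods.
PMT = 170000 / ( [(1+0.00834167)^36 − 1] / 0.00834167 ) = 170000 / 41.788173 = 4,068.1367

$4,068.14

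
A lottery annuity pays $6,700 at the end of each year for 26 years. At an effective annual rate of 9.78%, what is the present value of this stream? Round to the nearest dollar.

$62,452

Annuity factor a(26|0.0978) = 9.321180; PV = 6700 × 9.321180 = 62,451.9077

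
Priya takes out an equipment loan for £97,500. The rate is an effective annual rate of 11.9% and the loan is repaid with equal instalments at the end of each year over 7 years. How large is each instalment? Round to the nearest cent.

PMT = 97500 / ( [1 − (1+0.119)^(−7)] / 0.119 ) = 97500 / 4.578265 = 21,296.2793

£21,296.28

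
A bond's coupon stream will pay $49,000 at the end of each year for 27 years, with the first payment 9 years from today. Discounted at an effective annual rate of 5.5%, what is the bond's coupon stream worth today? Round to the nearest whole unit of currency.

Value one period before first payment (t=8): 49000 × [1 − (1+0.055)^(−27)] / 0.055 = 49000 × 13.898100 = 681,006.8958
Discount back 8 years: 681,006.8958 × (1+0.055)^(−8) = 681,006.8958 × 0.651599 = 443,743.3242

$443,743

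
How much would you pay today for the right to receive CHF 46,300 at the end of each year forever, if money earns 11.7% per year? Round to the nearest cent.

PV = C/r = 46300/0.117 = 395,726.4957

CHF 395,726.50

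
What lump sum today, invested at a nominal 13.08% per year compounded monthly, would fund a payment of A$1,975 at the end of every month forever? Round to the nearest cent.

A$181,192.66

Periodic rate i = 0.1308/12 = 0.0109.
PV = C/r = 1975/0.0109 = 181,192.6606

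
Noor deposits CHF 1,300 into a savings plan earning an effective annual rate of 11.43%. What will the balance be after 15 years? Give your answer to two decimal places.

CHF 6,591.36

FV = 1,300 × (1 + 0.1143)^15 = 6,591.3642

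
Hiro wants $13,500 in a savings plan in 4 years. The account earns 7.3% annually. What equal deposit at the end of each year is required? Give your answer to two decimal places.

FV-annuity factor = 4.459705; PMT = 13500 / 4.459705 = 3,027.1060

$3,027.11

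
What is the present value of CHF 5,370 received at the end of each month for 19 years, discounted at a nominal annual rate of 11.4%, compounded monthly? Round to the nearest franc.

With 12 periods per year: i = 0.0095, n = 228.
PV = PMT · [1 − (1+i)^(−n)] / i = 5370 · 93.072288 = 499,798.1880

CHF 499,798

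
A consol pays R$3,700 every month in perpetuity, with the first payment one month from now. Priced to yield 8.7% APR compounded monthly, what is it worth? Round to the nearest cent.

R$510,344.83

Periodic rate i = 0.087/12 = 0.00725.
PV = C/r = 3700/0.00725 = 510,344.8276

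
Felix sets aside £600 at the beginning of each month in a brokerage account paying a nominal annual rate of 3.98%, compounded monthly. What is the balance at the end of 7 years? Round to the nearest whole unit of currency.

£58,203

Periodic rate i = 0.0398/12 = 0.00331667; n = 7 × 12 = 84 periods.
Accumulation factor s(84|0.00331667) × (1+i) = 97.005022; FV = 600 × 97.005022 = 58,203.0130
(annuity-due: payments at period start, so ×(1+i).)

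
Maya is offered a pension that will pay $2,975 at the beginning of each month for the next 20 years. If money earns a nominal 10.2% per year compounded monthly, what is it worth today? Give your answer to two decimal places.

$306,680.72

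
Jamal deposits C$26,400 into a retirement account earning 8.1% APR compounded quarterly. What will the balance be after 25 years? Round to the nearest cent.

With 4 periods per year: i = 0.02025, n = 100.
FV = PV·(1+i)^n = 26,400 × 7.424383 = 196,003.7008

C$196,003.70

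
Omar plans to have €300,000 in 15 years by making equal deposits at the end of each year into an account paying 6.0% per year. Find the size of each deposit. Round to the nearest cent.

PMT = 300000 / ( [(1+0.06)^15 − 1] / 0.06 ) = 300000 / 23.275970 = 12,888.8292

€12,888.83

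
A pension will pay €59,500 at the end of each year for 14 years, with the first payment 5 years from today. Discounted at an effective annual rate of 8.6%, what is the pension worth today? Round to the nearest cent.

PV at t=4 (ordinary 14-year annuity): 59500 × a(14|0.086) = 59500 × 7.964510 = 473,888.3387
Discount back 4 years: 473,888.3387 × (1+0.086)^(−4) = 473,888.3387 × 0.718920 = 340,687.9091

€340,687.91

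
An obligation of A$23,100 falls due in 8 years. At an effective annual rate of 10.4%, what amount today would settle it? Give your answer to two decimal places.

A$10,467.90

PV = 23,100 / (1 + 0.104)^8 = 23,100 / 2.206747 = 10,467.8958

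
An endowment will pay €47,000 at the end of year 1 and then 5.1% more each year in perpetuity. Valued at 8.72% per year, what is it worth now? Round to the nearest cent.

PV = D₁/(r − g) = 47000/(0.0872 − 0.051) = 1,298,342.5414

€1,298,342.54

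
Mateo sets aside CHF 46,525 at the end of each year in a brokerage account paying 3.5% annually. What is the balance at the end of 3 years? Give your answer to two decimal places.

Accumulation factor s(3|0.035) = 3.106225; FV = 46525 × 3.106225 = 144,517.1181

CHF 144,517.12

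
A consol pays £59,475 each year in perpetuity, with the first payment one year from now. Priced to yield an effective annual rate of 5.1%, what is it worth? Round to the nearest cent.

PV = C/r = 59475/0.051 = 1,166,176.4706

£1,166,176.47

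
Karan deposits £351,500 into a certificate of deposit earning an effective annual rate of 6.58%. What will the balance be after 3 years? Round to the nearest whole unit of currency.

£425,552

FV = PV·(1+i)^n = 351,500 × 1.210674 = 425,551.8443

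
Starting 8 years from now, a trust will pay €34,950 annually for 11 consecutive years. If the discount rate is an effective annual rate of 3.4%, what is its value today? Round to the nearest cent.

€250,321.16

PV at t=7 (ordinary 11-year annuity): 34950 × a(11|0.034) = 34950 × 9.050950 = 316,330.6943
Discount back 7 years: 316,330.6943 × (1+0.034)^(−7) = 316,330.6943 × 0.791327 = 250,321.1603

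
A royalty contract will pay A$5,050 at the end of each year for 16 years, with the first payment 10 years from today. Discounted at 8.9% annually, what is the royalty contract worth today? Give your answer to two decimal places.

A$19,609.17

Value one period before first payment (t=9): 5050 × [1 − (1+0.089)^(−16)] / 0.089 = 5050 × 8.364091 = 42,238.6582
Discount back 9 years: 42,238.6582 × (1+0.089)^(−9) = 42,238.6582 × 0.464247 = 19,609.1693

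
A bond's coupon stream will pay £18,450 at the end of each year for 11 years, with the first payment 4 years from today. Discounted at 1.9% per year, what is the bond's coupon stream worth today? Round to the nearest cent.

PV at t=3 (ordinary 11-year annuity): 18450 × a(11|0.019) = 18450 × 9.842753 = 181,598.7844
PV₀ = 181,598.7844 / (1+0.019)^3 = 181,598.7844 / 1.058090 = 171,628.8866

£171,628.89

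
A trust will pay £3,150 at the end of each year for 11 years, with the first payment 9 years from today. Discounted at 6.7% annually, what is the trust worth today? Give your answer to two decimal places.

£14,272.34

Value one period before first payment (t=8): 3150 × [1 − (1+0.067)^(−11)] / 0.067 = 3150 × 7.612019 = 23,977.8609
PV₀ = 23,977.8609 / (1+0.067)^8 = 23,977.8609 / 1.680023 = 14,272.3367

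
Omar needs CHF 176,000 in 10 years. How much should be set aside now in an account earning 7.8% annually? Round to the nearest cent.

PV = 176,000 / (1 + 0.078)^10 = 176,000 / 2.119276 = 83,047.2124

CHF 83,047.21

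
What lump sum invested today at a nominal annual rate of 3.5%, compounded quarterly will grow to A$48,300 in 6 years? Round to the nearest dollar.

i = 0.035/4 = 0.00875 per quarter; n = 6·4 = 24.
PV = 48,300 / (1 + 0.00875)^24 = 48,300 / 1.232552 = 39,186.9971

A$39,187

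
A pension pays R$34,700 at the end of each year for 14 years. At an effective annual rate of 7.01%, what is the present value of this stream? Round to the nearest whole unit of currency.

R$303,286

PV = PMT · [1 − (1+i)^(−n)] / i = 34700 · 8.740226 = 303,285.8349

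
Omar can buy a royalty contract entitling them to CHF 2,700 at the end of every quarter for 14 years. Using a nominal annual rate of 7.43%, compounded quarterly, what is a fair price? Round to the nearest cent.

CHF 93,497.41

Periodic rate i = 0.0743/4 = 0.018575; n = 14 × 4 = 56 periods.
Annuity factor a(56|0.018575) = 34.628671; PV = 2700 × 34.628671 = 93,497.4117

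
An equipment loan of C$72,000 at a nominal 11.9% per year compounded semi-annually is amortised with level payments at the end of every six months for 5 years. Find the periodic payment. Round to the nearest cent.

With 2 periods per year: i = 0.0595, n = 10.
PMT = 72000 / ( [1 − (1+0.0595)^(−10)] / 0.0595 ) = 72000 / 7.377554 = 9,759.3327

C$9,759.33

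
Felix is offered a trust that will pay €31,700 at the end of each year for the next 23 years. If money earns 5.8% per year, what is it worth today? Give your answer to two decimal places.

PV = PMT · [1 − (1+i)^(−n)] / i = 31700 · 12.527248 = 397,113.7706

€397,113.77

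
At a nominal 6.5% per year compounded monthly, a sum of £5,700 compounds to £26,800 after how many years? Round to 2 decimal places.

23.88 years

Periodic rate i = 0.065/12 = 0.00541667.
(1+i)^n = 26800/5700 = 4.70175, so n = ln 4.70175 / ln 1.00542 = 286.5460 months
= 286.5460/12 years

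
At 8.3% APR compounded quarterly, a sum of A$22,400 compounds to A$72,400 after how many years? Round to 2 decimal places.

14.28 years

Periodic rate i = 0.083/4 = 0.02075.
n = ln(72400/22400) / ln(1+0.02075) = ln(3.23214) / 0.020538 = 57.1217 quarters
= 57.1217/4 years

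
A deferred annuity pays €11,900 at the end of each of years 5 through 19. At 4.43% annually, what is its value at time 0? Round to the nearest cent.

€107,975.26

PV at t=4 (ordinary 15-year annuity): 11900 × a(15|0.0443) = 11900 × 10.791415 = 128,417.8430
PV₀ = 128,417.8430 / (1+0.0443)^4 = 128,417.8430 / 1.189327 = 107,975.2601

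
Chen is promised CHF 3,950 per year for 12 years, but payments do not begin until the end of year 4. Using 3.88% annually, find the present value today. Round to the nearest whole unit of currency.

PV at t=3 (ordinary 12-year annuity): 3950 × a(12|0.0388) = 3950 × 9.450760 = 37,330.5002
PV₀ = 37,330.5002 / (1+0.0388)^3 = 37,330.5002 / 1.120975 = 33,301.8214

CHF 33,302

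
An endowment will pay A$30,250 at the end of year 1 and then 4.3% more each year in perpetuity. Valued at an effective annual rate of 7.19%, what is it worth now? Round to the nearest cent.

PV = PMT / (i − g) = 30250 / (0.0719 − 0.043) = 30250 / 0.028900 = 1,046,712.8028

A$1,046,712.80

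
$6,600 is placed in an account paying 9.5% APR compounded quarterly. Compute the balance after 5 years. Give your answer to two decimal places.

$10,554.12

With 4 periods per year: i = 0.02375, n = 20.
6,600 × (1+0.02375)^20 = 6,600 × 1.599110 = 10,554.1249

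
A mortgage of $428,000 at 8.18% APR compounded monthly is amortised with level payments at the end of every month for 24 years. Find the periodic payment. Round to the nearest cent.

$3,397.80

Periodic rate i = 0.0818/12 = 0.00681667; n = 24 × 12 = 288 periods.
PMT = 428000 / ( [1 − (1+0.00681667)^(−288)] / 0.00681667 ) = 428000 / 125.963798 = 3,397.8016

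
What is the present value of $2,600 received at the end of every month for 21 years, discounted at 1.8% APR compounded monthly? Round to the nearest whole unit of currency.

With 12 periods per year: i = 0.0015, n = 252.
PV = PMT · [1 − (1+i)^(−n)] / i = 2600 · 209.716935 = 545,264.0319

$545,264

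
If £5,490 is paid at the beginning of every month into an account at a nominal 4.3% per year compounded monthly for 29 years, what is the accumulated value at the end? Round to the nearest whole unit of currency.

£3,801,120

Periodic rate i = 0.043/12 = 0.00358333; n = 29 × 12 = 348 periods.
FV = 5490 × [(1+0.00358333)^348 − 1] / 0.00358333 × (1+i) = 5490 × 692.371671 = 3,801,120.4741
(Beginning-of-period payments → annuity-due factor ×(1+i).)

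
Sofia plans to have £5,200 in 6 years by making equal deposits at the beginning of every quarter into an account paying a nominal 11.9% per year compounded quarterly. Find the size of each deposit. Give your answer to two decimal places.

With 4 periods per year: i = 0.02975, n = 24.
FV-annuity factor × (1+i) = 35.339829; PMT = 5200 / 35.339829 = 147.1428

£147.14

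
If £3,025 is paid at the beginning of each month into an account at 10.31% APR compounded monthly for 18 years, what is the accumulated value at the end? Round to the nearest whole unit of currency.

£1,898,529

With 12 periods per year: i = 0.00859167, n = 216.
FV = PMT · [(1+i)^n − 1] / i × (1+i) = 3025 · 627.612953 = 1,898,529.1842
(Beginning-of-period payments → annuity-due factor ×(1+i).)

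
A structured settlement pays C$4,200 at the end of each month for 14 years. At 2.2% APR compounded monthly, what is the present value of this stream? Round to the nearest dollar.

Periodic rate i = 0.022/12 = 0.00183333; n = 14 × 12 = 168 periods.
PV = 4200 × [1 − (1+0.00183333)^(−168)] / 0.00183333 = 4200 × 144.478590 = 606,810.0778

C$606,810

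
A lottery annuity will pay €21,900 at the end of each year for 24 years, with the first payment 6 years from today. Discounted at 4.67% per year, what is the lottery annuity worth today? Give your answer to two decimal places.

€248,444.42

PV at t=5 (ordinary 24-year annuity): 21900 × a(24|0.0467) = 21900 × 14.252671 = 312,133.4920
PV₀ = 312,133.4920 / (1+0.0467)^5 = 312,133.4920 / 1.256351 = 248,444.4218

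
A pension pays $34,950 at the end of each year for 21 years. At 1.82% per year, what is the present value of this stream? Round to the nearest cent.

$605,465.64

PV = PMT · [1 − (1+i)^(−n)] / i = 34950 · 17.323766 = 605,465.6386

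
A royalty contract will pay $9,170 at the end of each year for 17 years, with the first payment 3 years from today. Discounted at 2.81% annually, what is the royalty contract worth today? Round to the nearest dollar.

$115,991

PV at t=2 (ordinary 17-year annuity): 9170 × a(17|0.0281) = 9170 × 13.369822 = 122,601.2710
PV₀ = 122,601.2710 / (1+0.0281)^2 = 122,601.2710 / 1.056990 = 115,990.9897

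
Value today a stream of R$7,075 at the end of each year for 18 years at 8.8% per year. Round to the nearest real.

R$62,781

PV = 7075 × [1 − (1+0.088)^(−18)] / 0.088 = 7075 × 8.873649 = 62,781.0639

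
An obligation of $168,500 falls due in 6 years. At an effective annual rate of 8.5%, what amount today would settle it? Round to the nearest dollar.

$103,281

PV = 168,500 / (1 + 0.085)^6 = 168,500 / 1.631468 = 103,281.2478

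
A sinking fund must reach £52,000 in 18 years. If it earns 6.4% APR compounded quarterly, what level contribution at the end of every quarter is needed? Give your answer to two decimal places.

£389.55

With 4 periods per year: i = 0.016, n = 72.
FV-annuity factor = 133.486876; PMT = 52000 / 133.486876 = 389.5514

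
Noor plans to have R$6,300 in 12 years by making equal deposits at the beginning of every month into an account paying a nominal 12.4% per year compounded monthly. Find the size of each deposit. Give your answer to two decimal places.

Periodic rate i = 0.124/12 = 0.0103333; n = 12 × 12 = 144 periods.
FV-annuity factor × (1+i) = 331.899139; PMT = 6300 / 331.899139 = 18.9817

R$18.98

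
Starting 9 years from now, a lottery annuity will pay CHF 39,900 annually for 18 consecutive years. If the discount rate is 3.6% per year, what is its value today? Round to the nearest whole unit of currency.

Value one period before first payment (t=8): 39900 × [1 − (1+0.036)^(−18)] / 0.036 = 39900 × 13.081008 = 521,932.2046
Discount back 8 years: 521,932.2046 × (1+0.036)^(−8) = 521,932.2046 × 0.753567 = 393,310.9627

CHF 393,311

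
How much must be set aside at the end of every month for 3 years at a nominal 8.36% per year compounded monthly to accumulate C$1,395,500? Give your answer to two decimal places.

With 12 periods per year: i = 0.00696667, n = 36.
FV-annuity factor = 40.756374; PMT = 1.3955e+06 / 40.756374 = 34,240.0430

C$34,240.04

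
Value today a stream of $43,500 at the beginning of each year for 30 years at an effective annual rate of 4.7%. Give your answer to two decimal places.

PV = PMT · [1 − (1+i)^(−n)] / i × (1+i) = 43500 · 16.660321 = 724,723.9476
(Beginning-of-period payments → annuity-due factor ×(1+i).)

$724,723.95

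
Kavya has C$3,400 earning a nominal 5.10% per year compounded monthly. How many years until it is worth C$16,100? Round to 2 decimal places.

30.56 years

Periodic rate i = 0.051/12 = 0.00425.
n = ln(16100/3400) / ln(1+0.00425) = ln(4.73529) / 0.004241 = 366.6696 months
= 366.6696/12 years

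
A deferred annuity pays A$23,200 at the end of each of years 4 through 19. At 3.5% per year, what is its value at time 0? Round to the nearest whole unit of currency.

A$253,070

PV at t=3 (ordinary 16-year annuity): 23200 × a(16|0.035) = 23200 × 12.094117 = 280,583.5099
PV₀ = 280,583.5099 / (1+0.035)^3 = 280,583.5099 / 1.108718 = 253,070.2501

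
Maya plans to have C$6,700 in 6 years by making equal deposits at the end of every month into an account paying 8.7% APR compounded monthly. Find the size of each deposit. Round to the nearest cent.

C$71.20

i = 0.087/12 = 0.00725 per month; n = 6·12 = 72.
FV-annuity factor = 94.099890; PMT = 6700 / 94.099890 = 71.2009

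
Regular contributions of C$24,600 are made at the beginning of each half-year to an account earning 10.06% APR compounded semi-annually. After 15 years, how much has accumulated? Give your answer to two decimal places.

C$1,725,475.44

i = 0.1006/2 = 0.0503 per half-year; n = 15·2 = 30.
Accumulation factor s(30|0.0503) × (1+i) = 70.141278; FV = 24600 × 70.141278 = 1,725,475.4445
Payments are at the start of each period, so multiply by (1+i).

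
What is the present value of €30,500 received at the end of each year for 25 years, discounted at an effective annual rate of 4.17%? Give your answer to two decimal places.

€468,026.14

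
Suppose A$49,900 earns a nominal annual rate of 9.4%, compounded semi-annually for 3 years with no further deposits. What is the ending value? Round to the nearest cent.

A$65,732.57

With 2 periods per year: i = 0.047, n = 6.
FV = PV·(1+i)^n = 49,900 × 1.317286 = 65,732.5735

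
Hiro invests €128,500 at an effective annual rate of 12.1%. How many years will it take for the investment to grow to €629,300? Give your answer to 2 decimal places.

13.91 years

(1+i)^n = 629300/128500 = 4.89728, so n = ln 4.89728 / ln 1.121 = 13.9088 years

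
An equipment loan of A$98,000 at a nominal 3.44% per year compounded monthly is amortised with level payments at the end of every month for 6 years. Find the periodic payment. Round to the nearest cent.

i = 0.0344/12 = 0.00286667 per month; n = 6·12 = 72.
Annuity-PV factor = 64.971679; PMT = 98000 / 64.971679 = 1,508.3495

A$1,508.35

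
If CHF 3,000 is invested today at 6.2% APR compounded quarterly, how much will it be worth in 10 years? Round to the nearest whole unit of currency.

i = 0.062/4 = 0.0155 per quarter; n = 10·4 = 40.
FV = 3,000 × (1 + 0.0155)^40 = 5,550.3244

CHF 5,550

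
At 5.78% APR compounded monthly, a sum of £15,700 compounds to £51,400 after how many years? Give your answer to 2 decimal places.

20.57 years

Periodic rate i = 0.0578/12 = 0.00481667.
(1+i)^n = 51400/15700 = 3.27389, so n = ln 3.27389 / ln 1.00482 = 246.8162 months
= 246.8162/12 years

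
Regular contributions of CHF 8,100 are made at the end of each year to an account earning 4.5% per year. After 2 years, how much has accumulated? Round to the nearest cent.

CHF 16,564.50

FV = 8100 × [(1+0.045)^2 − 1] / 0.045 = 8100 × 2.045000 = 16,564.5000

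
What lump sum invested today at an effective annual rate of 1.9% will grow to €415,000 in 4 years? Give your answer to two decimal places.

PV = 415,000 / (1 + 0.019)^4 = 415,000 / 1.078194 = 384,903.0573

€384,903.06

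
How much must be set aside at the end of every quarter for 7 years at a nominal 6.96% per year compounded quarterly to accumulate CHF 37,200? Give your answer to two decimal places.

Periodic rate i = 0.0696/4 = 0.0174; n = 7 × 4 = 28 periods.
PMT = 37200 / ( [(1+0.0174)^28 − 1] / 0.0174 ) = 37200 / 35.686549 = 1,042.4096

CHF 1,042.41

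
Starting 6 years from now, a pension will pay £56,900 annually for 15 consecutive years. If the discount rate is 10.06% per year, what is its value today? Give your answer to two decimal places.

£267,078.96

Value one period before first payment (t=5): 56900 × [1 − (1+0.1006)^(−15)] / 0.1006 = 56900 × 7.580100 = 431,307.7083
PV₀ = 431,307.7083 / (1+0.1006)^5 = 431,307.7083 / 1.614907 = 267,078.9607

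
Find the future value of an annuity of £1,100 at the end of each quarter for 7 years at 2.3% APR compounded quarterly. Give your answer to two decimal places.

Periodic rate i = 0.023/4 = 0.00575; n = 7 × 4 = 28 periods.
Accumulation factor s(28|0.00575) = 30.285815; FV = 1100 × 30.285815 = 33,314.3966

£33,314.40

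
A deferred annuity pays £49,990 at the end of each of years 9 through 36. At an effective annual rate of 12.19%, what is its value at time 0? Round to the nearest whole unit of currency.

£156,874

PV at t=8 (ordinary 28-year annuity): 49990 × a(28|0.1219) = 49990 × 7.875894 = 393,715.9174
PV₀ = 393,715.9174 / (1+0.1219)^8 = 393,715.9174 / 2.509766 = 156,873.5732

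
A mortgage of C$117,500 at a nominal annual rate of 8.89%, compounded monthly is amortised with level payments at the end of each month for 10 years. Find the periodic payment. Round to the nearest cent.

With 12 periods per year: i = 0.00740833, n = 120.
Annuity-PV factor = 79.313950; PMT = 117500 / 79.313950 = 1,481.4544

C$1,481.45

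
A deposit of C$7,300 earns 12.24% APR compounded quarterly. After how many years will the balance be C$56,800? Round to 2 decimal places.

17.02 years

Periodic rate i = 0.1224/4 = 0.0306.
n = ln(56800/7300) / ln(1+0.0306) = ln(7.78082) / 0.030141 = 68.0685 quarters
= 68.0685/4 years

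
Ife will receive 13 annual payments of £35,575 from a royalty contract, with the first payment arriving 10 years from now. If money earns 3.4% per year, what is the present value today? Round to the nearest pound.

£272,994

PV at t=9 (ordinary 13-year annuity): 35575 × a(13|0.034) = 35575 × 10.367944 = 368,839.6155
Discount back 9 years: 368,839.6155 × (1+0.034)^(−9) = 368,839.6155 × 0.740142 = 272,993.7547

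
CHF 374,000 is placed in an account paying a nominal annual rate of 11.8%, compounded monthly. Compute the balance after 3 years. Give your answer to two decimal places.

CHF 531,937.83

i = 0.118/12 = 0.00983333 per month; n = 3·12 = 36.
FV = 374,000 × (1 + 0.00983333)^36 = 531,937.8312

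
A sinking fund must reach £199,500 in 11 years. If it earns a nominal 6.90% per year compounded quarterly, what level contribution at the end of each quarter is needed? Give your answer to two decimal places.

£3,066.20

i = 0.069/4 = 0.01725 per quarter; n = 11·4 = 44.
PMT = 199500 / ( [(1+0.01725)^44 − 1] / 0.01725 ) = 199500 / 65.064258 = 3,066.1996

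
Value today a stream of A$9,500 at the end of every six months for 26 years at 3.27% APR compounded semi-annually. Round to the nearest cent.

A$331,031.30

i = 0.0327/2 = 0.01635 per half-year; n = 26·2 = 52.
PV = 9500 × [1 − (1+0.01635)^(−52)] / 0.01635 = 9500 × 34.845400 = 331,031.3039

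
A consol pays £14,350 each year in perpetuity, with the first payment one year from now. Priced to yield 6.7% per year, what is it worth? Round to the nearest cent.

PV = PMT / i = 14350 / 0.067 = 214,179.1045

£214,179.10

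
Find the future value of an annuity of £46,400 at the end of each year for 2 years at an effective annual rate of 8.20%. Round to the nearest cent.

£96,604.80

FV = 46400 × [(1+0.082)^2 − 1] / 0.082 = 46400 × 2.082000 = 96,604.8000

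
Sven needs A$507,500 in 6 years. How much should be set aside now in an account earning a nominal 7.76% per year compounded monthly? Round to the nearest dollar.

Periodic rate i = 0.0776/12 = 0.00646667; n = 6 × 12 = 72 periods.
Discount factor = (1+0.00646667)^(−72) = 0.628700; PV = 507,500 × 0.628700 = 319,065.2707

A$319,065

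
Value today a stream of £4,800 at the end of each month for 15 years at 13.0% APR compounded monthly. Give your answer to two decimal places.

£379,374.01

Periodic rate i = 0.13/12 = 0.0108333; n = 15 × 12 = 180 periods.
PV = PMT · [1 − (1+i)^(−n)] / i = 4800 · 79.036253 = 379,374.0143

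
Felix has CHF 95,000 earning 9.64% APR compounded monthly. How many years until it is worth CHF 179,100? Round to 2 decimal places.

6.60 years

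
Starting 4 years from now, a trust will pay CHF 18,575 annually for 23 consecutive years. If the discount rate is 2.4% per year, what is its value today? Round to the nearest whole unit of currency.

CHF 303,053

Value one period before first payment (t=3): 18575 × [1 − (1+0.024)^(−23)] / 0.024 = 18575 × 17.518189 = 325,400.3630
PV₀ = 325,400.3630 / (1+0.024)^3 = 325,400.3630 / 1.073742 = 303,052.7038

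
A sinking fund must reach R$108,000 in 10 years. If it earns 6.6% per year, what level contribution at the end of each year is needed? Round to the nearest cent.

PMT = 108000 / ( [(1+0.066)^10 − 1] / 0.066 ) = 108000 / 13.558149 = 7,965.6892

R$7,965.69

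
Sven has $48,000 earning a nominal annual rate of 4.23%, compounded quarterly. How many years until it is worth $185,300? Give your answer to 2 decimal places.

Periodic rate i = 0.0423/4 = 0.010575.
n = ln(185300/48000) / ln(1+0.010575) = ln(3.86042) / 0.010519 = 128.4071 quarters
= 128.4071/4 years

32.10 years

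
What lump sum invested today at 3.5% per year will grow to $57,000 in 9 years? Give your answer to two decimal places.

PV = FV·(1+i)^(−n) = 57,000 × 0.733731 = 41,822.6654

$41,822.67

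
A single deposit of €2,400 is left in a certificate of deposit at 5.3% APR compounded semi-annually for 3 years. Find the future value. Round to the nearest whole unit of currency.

Periodic rate i = 0.053/2 = 0.0265; n = 3 × 2 = 6 periods.
FV = 2,400 × (1 + 0.0265)^6 = 2,807.7922

€2,808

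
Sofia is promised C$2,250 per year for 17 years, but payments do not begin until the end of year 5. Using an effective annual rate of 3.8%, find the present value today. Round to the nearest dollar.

C$23,949

PV at t=4 (ordinary 17-year annuity): 2250 × a(17|0.038) = 2250 × 12.356562 = 27,802.2638
PV₀ = 27,802.2638 / (1+0.038)^4 = 27,802.2638 / 1.160886 = 23,949.1854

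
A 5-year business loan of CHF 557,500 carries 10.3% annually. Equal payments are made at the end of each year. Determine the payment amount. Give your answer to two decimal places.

CHF 148,195.91

PMT = 557500 / ( [1 − (1+0.103)^(−5)] / 0.103 ) = 557500 / 3.761912 = 148,195.9128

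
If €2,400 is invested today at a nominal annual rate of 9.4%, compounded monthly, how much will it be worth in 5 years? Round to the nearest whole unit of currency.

€3,833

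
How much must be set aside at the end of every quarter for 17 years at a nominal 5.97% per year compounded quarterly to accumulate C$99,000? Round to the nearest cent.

C$849.93

i = 0.0597/4 = 0.014925 per quarter; n = 17·4 = 68.
FV-annuity factor = 116.480670; PMT = 99000 / 116.480670 = 849.9264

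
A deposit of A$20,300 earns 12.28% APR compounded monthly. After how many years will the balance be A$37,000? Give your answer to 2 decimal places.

Periodic rate i = 0.1228/12 = 0.0102333.
n = ln(37000/20300) / ln(1+0.0102333) = ln(1.82266) / 0.010181 = 58.9606 months
= 58.9606/12 years

4.91 years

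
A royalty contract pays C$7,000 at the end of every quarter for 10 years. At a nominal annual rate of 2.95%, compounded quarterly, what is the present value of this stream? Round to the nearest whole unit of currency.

C$241,713

Periodic rate i = 0.0295/4 = 0.007375; n = 10 × 4 = 40 periods.
PV = PMT · [1 − (1+i)^(−n)] / i = 7000 · 34.530444 = 241,713.1090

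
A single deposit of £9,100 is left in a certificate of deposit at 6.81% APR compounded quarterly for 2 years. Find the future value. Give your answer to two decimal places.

£10,415.84

i = 0.0681/4 = 0.017025 per quarter; n = 2·4 = 8.
9,100 × (1+0.017025)^8 = 9,100 × 1.144598 = 10,415.8429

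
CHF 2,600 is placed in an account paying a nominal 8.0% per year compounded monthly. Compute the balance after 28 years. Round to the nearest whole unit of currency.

CHF 24,242

Periodic rate i = 0.08/12 = 0.00666667; n = 28 × 12 = 336 periods.
FV = 2,600 × (1 + 0.00666667)^336 = 24,241.7850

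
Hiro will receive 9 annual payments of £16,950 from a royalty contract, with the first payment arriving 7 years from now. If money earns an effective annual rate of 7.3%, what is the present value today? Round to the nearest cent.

Value one period before first payment (t=6): 16950 × [1 − (1+0.073)^(−9)] / 0.073 = 16950 × 6.432894 = 109,037.5476
PV₀ = 109,037.5476 / (1+0.073)^6 = 109,037.5476 / 1.526154 = 71,445.9710

£71,445.97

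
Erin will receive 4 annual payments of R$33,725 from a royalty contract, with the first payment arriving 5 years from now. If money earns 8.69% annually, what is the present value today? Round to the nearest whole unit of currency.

R$78,825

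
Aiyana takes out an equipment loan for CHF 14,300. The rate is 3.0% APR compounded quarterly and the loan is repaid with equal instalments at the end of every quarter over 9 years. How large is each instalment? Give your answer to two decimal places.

Periodic rate i = 0.03/4 = 0.0075; n = 9 × 4 = 36 periods.
PMT = 14300 / ( [1 − (1+0.0075)^(−36)] / 0.0075 ) = 14300 / 31.446805 = 454.7362

CHF 454.74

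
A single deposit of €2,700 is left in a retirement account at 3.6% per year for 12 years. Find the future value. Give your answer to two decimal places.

FV = 2,700 × (1 + 0.036)^12 = 4,127.4406

€4,127.44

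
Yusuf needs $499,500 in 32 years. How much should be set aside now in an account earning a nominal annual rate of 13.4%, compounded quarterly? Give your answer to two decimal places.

$7,358.58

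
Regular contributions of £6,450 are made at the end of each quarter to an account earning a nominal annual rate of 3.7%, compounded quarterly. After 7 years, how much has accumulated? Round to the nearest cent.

£205,069.71

Periodic rate i = 0.037/4 = 0.00925; n = 7 × 4 = 28 periods.
FV = 6450 × [(1+0.00925)^28 − 1] / 0.00925 = 6450 × 31.793754 = 205,069.7103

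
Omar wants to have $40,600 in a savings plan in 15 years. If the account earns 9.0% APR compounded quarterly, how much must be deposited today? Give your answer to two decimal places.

i = 0.09/4 = 0.0225 per quarter; n = 15·4 = 60.
Discount factor = (1+0.0225)^(−60) = 0.263149; PV = 40,600 × 0.263149 = 10,683.8316

$10,683.83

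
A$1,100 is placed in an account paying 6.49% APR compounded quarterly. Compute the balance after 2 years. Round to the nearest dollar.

i = 0.0649/4 = 0.016225 per quarter; n = 2·4 = 8.
FV = PV·(1+i)^n = 1,100 × 1.137415 = 1,251.1566

A$1,251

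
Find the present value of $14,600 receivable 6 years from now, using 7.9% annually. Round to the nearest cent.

$9,251.76

PV = 14,600 / (1 + 0.079)^6 = 14,600 / 1.578079 = 9,251.7564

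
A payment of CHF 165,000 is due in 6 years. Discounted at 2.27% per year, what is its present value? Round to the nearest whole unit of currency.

CHF 144,210

PV = 165,000 / (1 + 0.0227)^6 = 165,000 / 1.144167 = 144,209.6785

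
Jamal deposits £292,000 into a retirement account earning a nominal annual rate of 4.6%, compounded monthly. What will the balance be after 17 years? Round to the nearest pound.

With 12 periods per year: i = 0.00383333, n = 204.
FV = 292,000 × (1 + 0.00383333)^204 = 637,311.6538

£637,312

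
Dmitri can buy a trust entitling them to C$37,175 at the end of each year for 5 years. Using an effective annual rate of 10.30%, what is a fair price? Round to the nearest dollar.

C$139,849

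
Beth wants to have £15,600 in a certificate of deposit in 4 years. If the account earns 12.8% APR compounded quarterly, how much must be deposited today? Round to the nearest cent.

With 4 periods per year: i = 0.032, n = 16.
PV = 15,600 / (1 + 0.032)^16 = 15,600 / 1.655294 = 9,424.3074

£9,424.31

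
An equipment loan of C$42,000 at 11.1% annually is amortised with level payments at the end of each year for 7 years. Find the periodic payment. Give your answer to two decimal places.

Annuity-PV factor = 4.697010; PMT = 42000 / 4.697010 = 8,941.8579

C$8,941.86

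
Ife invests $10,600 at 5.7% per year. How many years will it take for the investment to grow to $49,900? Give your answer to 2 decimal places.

(1+i)^n = 49900/10600 = 4.70755, so n = ln 4.70755 / ln 1.057 = 27.9458 years

27.95 years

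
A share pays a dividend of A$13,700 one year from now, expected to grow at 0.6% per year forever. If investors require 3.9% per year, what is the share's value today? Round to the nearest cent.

A$415,151.52

PV = PMT / (i − g) = 13700 / (0.039 − 0.006) = 13700 / 0.033000 = 415,151.5152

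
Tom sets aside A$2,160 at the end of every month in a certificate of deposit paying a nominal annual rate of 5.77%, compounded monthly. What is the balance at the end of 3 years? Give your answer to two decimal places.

i = 0.0577/12 = 0.00480833 per month; n = 3·12 = 36.
FV = PMT · [(1+i)^n − 1] / i = 2160 · 39.201082 = 84,674.3378

A$84,674.34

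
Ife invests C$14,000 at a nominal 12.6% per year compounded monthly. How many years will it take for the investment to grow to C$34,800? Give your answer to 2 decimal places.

Periodic rate i = 0.126/12 = 0.0105.
n = ln(34800/14000) / ln(1+0.0105) = ln(2.48571) / 0.010445 = 87.1745 months
= 87.1745/12 years

7.26 years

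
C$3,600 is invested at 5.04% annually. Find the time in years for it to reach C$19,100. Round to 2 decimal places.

(1+i)^n = 19100/3600 = 5.30556, so n = ln 5.30556 / ln 1.0504 = 33.9377 years

33.94 years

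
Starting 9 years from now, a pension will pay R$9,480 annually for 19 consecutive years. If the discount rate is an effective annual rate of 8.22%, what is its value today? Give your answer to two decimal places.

R$47,636.49

Value one period before first payment (t=8): 9480 × [1 − (1+0.0822)^(−19)] / 0.0822 = 9480 × 9.453479 = 89,618.9774
PV₀ = 89,618.9774 / (1+0.0822)^8 = 89,618.9774 / 1.881309 = 47,636.4893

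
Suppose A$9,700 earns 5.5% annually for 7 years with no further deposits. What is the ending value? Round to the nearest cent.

9,700 × (1+0.055)^7 = 9,700 × 1.454679 = 14,110.3879

A$14,110.39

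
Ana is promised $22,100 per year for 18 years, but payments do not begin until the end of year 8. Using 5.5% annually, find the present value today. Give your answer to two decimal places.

Value one period before first payment (t=7): 22100 × [1 − (1+0.055)^(−18)] / 0.055 = 22100 × 11.246074 = 248,538.2457
Discount back 7 years: 248,538.2457 × (1+0.055)^(−7) = 248,538.2457 × 0.687437 = 170,854.3384

$170,854.34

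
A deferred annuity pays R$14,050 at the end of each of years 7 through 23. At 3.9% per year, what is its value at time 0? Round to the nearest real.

Value one period before first payment (t=6): 14050 × [1 − (1+0.039)^(−17)] / 0.039 = 14050 × 12.260564 = 172,260.9298
Discount back 6 years: 172,260.9298 × (1+0.039)^(−6) = 172,260.9298 × 0.794889 = 136,928.3899

R$136,928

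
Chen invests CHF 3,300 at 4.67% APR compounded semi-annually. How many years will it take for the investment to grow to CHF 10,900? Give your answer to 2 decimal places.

Periodic rate i = 0.0467/2 = 0.02335.
n = ln(10900/3300) / ln(1+0.02335) = ln(3.30303) / 0.023082 = 51.7660 half-years
= 51.7660/2 years

25.88 years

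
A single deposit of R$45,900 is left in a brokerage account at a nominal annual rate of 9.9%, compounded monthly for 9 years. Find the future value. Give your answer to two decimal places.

R$111,476.06

Periodic rate i = 0.099/12 = 0.00825; n = 9 × 12 = 108 periods.
FV = 45,900 × (1 + 0.00825)^108 = 111,476.0570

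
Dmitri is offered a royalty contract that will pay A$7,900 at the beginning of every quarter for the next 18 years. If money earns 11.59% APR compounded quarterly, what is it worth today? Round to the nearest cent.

i = 0.1159/4 = 0.028975 per quarter; n = 18·4 = 72.
Annuity factor a(72|0.028975) × (1+i) = 30.970647; PV = 7900 × 30.970647 = 244,668.1114
(Beginning-of-period payments → annuity-due factor ×(1+i).)

A$244,668.11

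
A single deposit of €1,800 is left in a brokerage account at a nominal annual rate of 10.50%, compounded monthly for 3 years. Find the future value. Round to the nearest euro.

€2,463

With 12 periods per year: i = 0.00875, n = 36.
FV = 1,800 × (1 + 0.00875)^36 = 2,463.0897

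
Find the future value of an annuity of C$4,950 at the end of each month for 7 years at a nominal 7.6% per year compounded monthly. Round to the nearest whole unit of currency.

With 12 periods per year: i = 0.00633333, n = 84.
FV = 4950 × [(1+0.00633333)^84 − 1] / 0.00633333 = 4950 × 110.444235 = 546,698.9628

C$546,699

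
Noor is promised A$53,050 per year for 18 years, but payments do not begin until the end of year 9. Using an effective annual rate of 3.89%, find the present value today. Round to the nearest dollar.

A$499,340

Value one period before first payment (t=8): 53050 × [1 − (1+0.0389)^(−18)] / 0.0389 = 53050 × 12.773235 = 677,620.1398
PV₀ = 677,620.1398 / (1+0.0389)^8 = 677,620.1398 / 1.357032 = 499,339.9750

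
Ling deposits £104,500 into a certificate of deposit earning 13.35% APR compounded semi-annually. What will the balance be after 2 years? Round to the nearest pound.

£135,322

With 2 periods per year: i = 0.06675, n = 4.
104,500 × (1+0.06675)^4 = 104,500 × 1.294943 = 135,321.5291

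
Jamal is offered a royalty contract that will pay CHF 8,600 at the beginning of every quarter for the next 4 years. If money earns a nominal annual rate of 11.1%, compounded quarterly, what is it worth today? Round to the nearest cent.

i = 0.111/4 = 0.02775 per quarter; n = 4·4 = 16.
Annuity factor a(16|0.02775) × (1+i) = 13.134559; PV = 8600 × 13.134559 = 112,957.2117
(Beginning-of-period payments → annuity-due factor ×(1+i).)

CHF 112,957.21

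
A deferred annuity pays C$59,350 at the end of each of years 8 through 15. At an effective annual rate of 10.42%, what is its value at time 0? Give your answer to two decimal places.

C$155,812.88

Value one period before first payment (t=7): 59350 × [1 − (1+0.1042)^(−8)] / 0.1042 = 59350 × 5.254324 = 311,844.1221
PV₀ = 311,844.1221 / (1+0.1042)^7 = 311,844.1221 / 2.001401 = 155,812.8828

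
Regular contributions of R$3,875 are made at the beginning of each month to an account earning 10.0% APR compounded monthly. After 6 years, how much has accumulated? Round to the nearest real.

i = 0.1/12 = 0.00833333 per month; n = 6·12 = 72.
Accumulation factor s(72|0.00833333) × (1+i) = 98.928908; FV = 3875 × 98.928908 = 383,349.5181
Payments are at the start of each period, so multiply by (1+i).

R$383,350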